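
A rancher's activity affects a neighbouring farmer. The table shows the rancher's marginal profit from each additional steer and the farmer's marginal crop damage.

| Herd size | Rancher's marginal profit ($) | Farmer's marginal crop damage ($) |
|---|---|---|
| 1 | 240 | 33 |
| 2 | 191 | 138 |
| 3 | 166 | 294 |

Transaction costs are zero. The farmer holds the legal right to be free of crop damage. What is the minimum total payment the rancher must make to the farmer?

$171

Efficient level: marginal profit ≥ marginal crop damage through level 2, so k* = 2.
With the farmer holding the right, the rancher must at least compensate total damage at k*: 33 + 138 = 171.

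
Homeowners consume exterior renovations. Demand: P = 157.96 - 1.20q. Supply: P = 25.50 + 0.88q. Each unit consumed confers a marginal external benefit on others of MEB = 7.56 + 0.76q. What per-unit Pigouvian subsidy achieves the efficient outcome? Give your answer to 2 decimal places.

Social marginal benefit = demand + MEB = 165.52 - 0.44q.
Set SMB = MC: 165.52 - 0.44q = 25.50 + 0.88q → q* = 106.0758.
The Pigouvian subsidy equals MEB at q*: 7.56 + 0.76×106.0758 = 88.1776.

subsidy = 88.18 per unit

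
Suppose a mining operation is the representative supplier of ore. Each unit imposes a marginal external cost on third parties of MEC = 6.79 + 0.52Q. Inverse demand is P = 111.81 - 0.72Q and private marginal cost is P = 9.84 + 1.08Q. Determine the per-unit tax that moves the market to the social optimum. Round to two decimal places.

Social marginal cost = private MC + MEC = 16.63 + 1.60Q.
Set SMC = demand: 16.63 + 1.60Q = 111.81 - 0.72Q → Q* = 41.0259.
The Pigouvian tax equals MEC at Q*: 6.79 + 0.52×41.0259 = 28.1235.

tax = 28.12 per unit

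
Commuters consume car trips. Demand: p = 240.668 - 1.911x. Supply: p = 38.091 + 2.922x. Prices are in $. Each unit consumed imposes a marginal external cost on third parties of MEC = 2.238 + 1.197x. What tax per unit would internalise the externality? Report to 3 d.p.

tax = $42.007 per unit

Social marginal benefit = demand − MEC = 238.430 - 3.108x.
Set SMB = MC: 238.430 - 3.108x = 38.091 + 2.922x → x* = 33.2237.
The Pigouvian tax equals MEC at x*: 2.238 + 1.197×33.2237 = 42.0068.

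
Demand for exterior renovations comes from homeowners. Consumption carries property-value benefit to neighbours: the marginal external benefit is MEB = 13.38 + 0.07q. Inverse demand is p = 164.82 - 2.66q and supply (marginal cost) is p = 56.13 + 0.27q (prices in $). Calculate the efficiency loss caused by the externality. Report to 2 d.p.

Market equilibrium (private): 56.13 + 0.27q = 164.82 - 2.66q → q_m = 37.0956.
Social marginal benefit = demand + MEB = 178.20 - 2.59q.
Set SMB = MC: 178.20 - 2.59q = 56.13 + 0.27q → q* = 42.6818.
Between q* and q_m the wedge SMB − MC runs linearly from 0 to MEB(q_m), so the loss is a triangle.
DWL = ½ × 5.5862 × 15.9767 = 44.6245.

DWL = $44.62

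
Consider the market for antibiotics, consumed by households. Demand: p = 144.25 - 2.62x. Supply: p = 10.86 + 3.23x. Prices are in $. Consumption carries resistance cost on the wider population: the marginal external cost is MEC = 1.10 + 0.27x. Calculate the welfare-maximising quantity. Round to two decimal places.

x* = 21.62

Social marginal benefit = demand − MEC = 143.15 - 2.89x.
Set SMB = MC: 143.15 - 2.89x = 10.86 + 3.23x → x* = 21.6160.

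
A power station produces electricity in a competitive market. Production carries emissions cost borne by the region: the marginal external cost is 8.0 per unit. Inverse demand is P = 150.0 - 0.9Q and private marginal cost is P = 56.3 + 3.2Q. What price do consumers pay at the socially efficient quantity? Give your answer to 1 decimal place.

P = 131.2

Social marginal cost = private MC + MEC = 64.3 + 3.2Q.
Set SMC = demand: 64.3 + 3.2Q = 150.0 - 0.9Q → Q* = 20.9024.
Consumer price on the demand curve at Q*: 150.0 − 0.9×20.9024 = 131.1878.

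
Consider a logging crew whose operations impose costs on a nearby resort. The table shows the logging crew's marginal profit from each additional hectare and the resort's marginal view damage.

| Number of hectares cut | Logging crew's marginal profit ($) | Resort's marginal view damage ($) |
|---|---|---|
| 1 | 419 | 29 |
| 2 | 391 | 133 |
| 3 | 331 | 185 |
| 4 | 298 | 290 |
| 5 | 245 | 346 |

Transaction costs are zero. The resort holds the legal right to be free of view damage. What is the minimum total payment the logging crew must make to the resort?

$637

Efficient level: marginal profit ≥ marginal view damage through level 4, so k* = 4.
With the resort holding the right, the logging crew must at least compensate total damage at k*: 29 + 133 + 185 + 290 = 637.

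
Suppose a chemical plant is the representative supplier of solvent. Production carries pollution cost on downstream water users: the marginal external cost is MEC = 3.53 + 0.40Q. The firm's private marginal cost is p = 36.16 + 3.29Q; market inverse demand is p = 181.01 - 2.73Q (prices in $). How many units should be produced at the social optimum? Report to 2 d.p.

Q* = 22.01

Social marginal cost = private MC + MEC = 39.69 + 3.69Q.
Set SMC = demand: 39.69 + 3.69Q = 181.01 - 2.73Q → Q* = 22.0125.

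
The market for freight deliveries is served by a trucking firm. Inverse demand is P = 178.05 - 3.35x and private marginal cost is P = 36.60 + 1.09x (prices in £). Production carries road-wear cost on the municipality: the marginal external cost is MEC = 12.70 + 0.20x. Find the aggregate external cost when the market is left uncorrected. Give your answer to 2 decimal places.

£506.09

Market equilibrium (private): 36.60 + 1.09x = 178.05 - 3.35x → x_m = 31.8581.
Total external cost = ∫₀^{x_m} (12.70 + 0.20x) dx = 12.70×31.8581 + ½×0.20×31.8581² = 506.0917.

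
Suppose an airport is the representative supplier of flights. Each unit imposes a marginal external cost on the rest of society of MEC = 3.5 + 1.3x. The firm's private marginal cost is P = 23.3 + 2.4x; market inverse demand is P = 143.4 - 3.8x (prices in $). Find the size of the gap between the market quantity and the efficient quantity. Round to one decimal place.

3.8 units

Market equilibrium (private): 23.3 + 2.4x = 143.4 - 3.8x → x_m = 19.3710.
Social marginal cost = private MC + MEC = 26.8 + 3.7x.
Set SMC = demand: 26.8 + 3.7x = 143.4 - 3.8x → x* = 15.5467.
Gap = |19.3710 − 15.5467| = 3.8243.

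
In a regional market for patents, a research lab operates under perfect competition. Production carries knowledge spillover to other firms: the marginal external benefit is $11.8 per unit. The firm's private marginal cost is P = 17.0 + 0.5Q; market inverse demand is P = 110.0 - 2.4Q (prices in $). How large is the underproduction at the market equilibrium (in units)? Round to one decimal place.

4.1 units

Market equilibrium (private): 17.0 + 0.5Q = 110.0 - 2.4Q → Q_m = 32.0690.
Social marginal cost = private MC − MEB = 5.2 + 0.5Q.
Set SMC = demand: 5.2 + 0.5Q = 110.0 - 2.4Q → Q* = 36.1379.
Gap = |32.0690 − 36.1379| = 4.0689.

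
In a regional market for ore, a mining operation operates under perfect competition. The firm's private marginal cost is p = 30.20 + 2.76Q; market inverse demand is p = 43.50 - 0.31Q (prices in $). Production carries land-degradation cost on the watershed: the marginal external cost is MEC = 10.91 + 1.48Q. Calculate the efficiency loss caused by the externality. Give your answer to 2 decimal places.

Market equilibrium (private): 30.20 + 2.76Q = 43.50 - 0.31Q → Q_m = 4.3322.
Social marginal cost = private MC + MEC = 41.11 + 4.24Q.
Set SMC = demand: 41.11 + 4.24Q = 43.50 - 0.31Q → Q* = 0.5253.
Between Q* and Q_m the wedge SMC − demand runs linearly from 0 to MEC(Q_m), so the loss is a triangle.
DWL = ½ × 3.8069 × 17.3217 = 32.9710.

DWL = $32.97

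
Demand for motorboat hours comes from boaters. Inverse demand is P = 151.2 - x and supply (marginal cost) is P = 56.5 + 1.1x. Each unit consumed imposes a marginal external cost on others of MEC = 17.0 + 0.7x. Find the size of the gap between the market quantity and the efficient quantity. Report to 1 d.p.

17.3 units

Market equilibrium (private): 56.5 + 1.1x = 151.2 - x → x_m = 45.0952.
Social marginal benefit = demand − MEC = 134.2 - 1.7x.
Set SMB = MC: 134.2 - 1.7x = 56.5 + 1.1x → x* = 27.7500.
Gap = |45.0952 − 27.7500| = 17.3452.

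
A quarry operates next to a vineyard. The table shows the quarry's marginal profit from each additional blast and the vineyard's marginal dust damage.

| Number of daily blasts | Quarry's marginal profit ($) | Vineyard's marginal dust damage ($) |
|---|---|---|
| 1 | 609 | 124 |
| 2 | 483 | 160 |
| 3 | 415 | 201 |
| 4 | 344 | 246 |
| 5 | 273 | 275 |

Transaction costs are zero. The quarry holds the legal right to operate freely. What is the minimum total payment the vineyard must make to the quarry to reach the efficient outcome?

Left alone the quarry would choose level 5 (marginal profit stays positive).
Efficient level: k* = 4 (marginal profit ≥ marginal dust damage through 4).
The vineyard must at least cover the quarry's forgone profit from cutting 5→4: 273 = 273.

$273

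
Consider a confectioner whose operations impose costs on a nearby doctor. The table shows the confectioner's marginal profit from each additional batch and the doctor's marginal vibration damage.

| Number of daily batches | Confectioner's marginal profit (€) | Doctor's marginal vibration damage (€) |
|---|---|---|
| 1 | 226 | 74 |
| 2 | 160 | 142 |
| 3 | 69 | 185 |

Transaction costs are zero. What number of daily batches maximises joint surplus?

2

Bargaining reaches the level where marginal profit last exceeds marginal vibration damage.
That holds through level 2 (160 ≥ 142) but not at 3 (69 < 185).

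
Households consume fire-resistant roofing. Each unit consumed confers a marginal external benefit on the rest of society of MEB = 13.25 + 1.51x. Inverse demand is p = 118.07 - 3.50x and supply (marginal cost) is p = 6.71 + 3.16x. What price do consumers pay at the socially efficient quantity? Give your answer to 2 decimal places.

P = 33.38

Social marginal benefit = demand + MEB = 131.32 - 1.99x.
Set SMB = MC: 131.32 - 1.99x = 6.71 + 3.16x → x* = 24.1961.
Consumer price on the demand curve at x*: 118.07 − 3.50×24.1961 = 33.3837.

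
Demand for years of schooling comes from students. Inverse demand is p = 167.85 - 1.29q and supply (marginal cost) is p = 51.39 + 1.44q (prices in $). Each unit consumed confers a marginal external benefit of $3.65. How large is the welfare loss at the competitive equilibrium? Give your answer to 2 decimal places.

DWL = $2.44

Market equilibrium (private): 51.39 + 1.44q = 167.85 - 1.29q → q_m = 42.6593.
Social marginal benefit = demand + MEB = 171.50 - 1.29q.
Set SMB = MC: 171.50 - 1.29q = 51.39 + 1.44q → q* = 43.9963.
Between q* and q_m the wedge SMB − MC runs linearly from 0 to MEB(q_m), so the loss is a triangle.
DWL = ½ × 1.3370 × 3.6500 = 2.4400.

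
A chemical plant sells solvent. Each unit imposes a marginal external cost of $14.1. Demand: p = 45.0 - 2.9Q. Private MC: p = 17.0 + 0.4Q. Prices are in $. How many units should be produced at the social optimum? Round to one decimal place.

Q* = 4.2

Social marginal cost = private MC + MEC = 31.1 + 0.4Q.
Set SMC = demand: 31.1 + 0.4Q = 45.0 - 2.9Q → Q* = 4.2121.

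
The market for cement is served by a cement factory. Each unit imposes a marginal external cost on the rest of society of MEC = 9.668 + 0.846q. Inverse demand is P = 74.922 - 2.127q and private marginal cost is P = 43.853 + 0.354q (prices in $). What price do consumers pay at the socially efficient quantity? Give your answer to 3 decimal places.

Social marginal cost = private MC + MEC = 53.521 + 1.200q.
Set SMC = demand: 53.521 + 1.200q = 74.922 - 2.127q → q* = 6.4325.
Consumer price on the demand curve at q*: 74.922 − 2.127×6.4325 = 61.2401.

P = $61.240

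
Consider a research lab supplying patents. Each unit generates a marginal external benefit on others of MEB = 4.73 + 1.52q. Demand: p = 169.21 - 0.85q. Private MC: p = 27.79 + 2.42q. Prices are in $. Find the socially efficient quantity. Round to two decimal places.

q* = 83.51

Social marginal cost = private MC − MEB = 23.06 + 0.90q.
Set SMC = demand: 23.06 + 0.90q = 169.21 - 0.85q → q* = 83.5143.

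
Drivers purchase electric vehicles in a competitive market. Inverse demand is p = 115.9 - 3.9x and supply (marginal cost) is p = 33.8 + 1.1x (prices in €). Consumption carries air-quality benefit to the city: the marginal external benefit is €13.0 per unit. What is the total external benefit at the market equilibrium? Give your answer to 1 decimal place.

€213.5

Market equilibrium (private): 33.8 + 1.1x = 115.9 - 3.9x → x_m = 16.4200.
Total external benefit = MEB × x_m = 13.0 × 16.4200 = 213.4600.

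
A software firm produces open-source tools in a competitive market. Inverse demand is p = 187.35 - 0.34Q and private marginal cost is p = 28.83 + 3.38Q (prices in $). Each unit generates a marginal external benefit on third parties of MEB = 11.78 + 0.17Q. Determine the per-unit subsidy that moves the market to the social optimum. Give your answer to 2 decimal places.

Social marginal cost = private MC − MEB = 17.05 + 3.21Q.
Set SMC = demand: 17.05 + 3.21Q = 187.35 - 0.34Q → Q* = 47.9718.
The Pigouvian subsidy equals MEB at Q*: 11.78 + 0.17×47.9718 = 19.9352.

subsidy = $19.94 per unit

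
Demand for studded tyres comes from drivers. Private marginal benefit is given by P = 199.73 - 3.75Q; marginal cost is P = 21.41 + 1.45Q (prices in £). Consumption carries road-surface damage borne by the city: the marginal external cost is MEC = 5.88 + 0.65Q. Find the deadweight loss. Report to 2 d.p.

Market equilibrium (private): 21.41 + 1.45Q = 199.73 - 3.75Q → Q_m = 34.2923.
Social marginal benefit = demand − MEC = 193.85 - 4.40Q.
Set SMB = MC: 193.85 - 4.40Q = 21.41 + 1.45Q → Q* = 29.4769.
The loss is the area between SMB and MC from Q* to Q_m; with linear curves that's a triangle of height MEC(Q_m).
DWL = ½ × 4.8154 × 28.1700 = 67.8249.

DWL = £67.82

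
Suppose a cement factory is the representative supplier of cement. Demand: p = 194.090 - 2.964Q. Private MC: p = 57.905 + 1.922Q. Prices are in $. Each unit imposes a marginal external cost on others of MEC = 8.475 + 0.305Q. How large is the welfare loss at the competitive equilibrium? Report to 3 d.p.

Market equilibrium (private): 57.905 + 1.922Q = 194.090 - 2.964Q → Q_m = 27.8725.
Social marginal cost = private MC + MEC = 66.380 + 2.227Q.
Set SMC = demand: 66.380 + 2.227Q = 194.090 - 2.964Q → Q* = 24.6022.
The loss is the area between SMC and demand from Q* to Q_m; with linear curves that's a triangle of height MEC(Q_m).
DWL = ½ × 3.2703 × 16.9761 = 27.7585.

DWL = $27.758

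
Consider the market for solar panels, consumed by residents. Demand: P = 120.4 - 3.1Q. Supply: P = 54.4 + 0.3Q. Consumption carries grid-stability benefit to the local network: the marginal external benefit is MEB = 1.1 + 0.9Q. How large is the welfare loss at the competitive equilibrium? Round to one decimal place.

DWL = 69.0

Market equilibrium (private): 54.4 + 0.3Q = 120.4 - 3.1Q → Q_m = 19.4118.
Social marginal benefit = demand + MEB = 121.5 - 2.2Q.
Set SMB = MC: 121.5 - 2.2Q = 54.4 + 0.3Q → Q* = 26.8400.
The welfare-loss triangle has base |Q_m − Q*| and height MEB(Q_m) (the vertical gap between SMB and MC is zero at Q* and MEB at Q_m).
DWL = ½ × 7.4282 × 18.5706 = 68.9731.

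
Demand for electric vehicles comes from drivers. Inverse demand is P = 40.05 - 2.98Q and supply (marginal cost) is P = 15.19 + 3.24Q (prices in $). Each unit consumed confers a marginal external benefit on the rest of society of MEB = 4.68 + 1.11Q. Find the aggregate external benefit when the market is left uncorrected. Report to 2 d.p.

$27.57

Market equilibrium (private): 15.19 + 3.24Q = 40.05 - 2.98Q → Q_m = 3.9968.
Total external benefit = ∫₀^{Q_m} (4.68 + 1.11Q) dQ = 4.68×3.9968 + ½×1.11×3.9968² = 27.5708.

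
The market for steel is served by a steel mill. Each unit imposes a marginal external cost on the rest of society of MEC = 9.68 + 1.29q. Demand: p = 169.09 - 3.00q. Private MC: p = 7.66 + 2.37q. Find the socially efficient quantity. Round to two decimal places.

q* = 22.79

Social marginal cost = private MC + MEC = 17.34 + 3.66q.
Set SMC = demand: 17.34 + 3.66q = 169.09 - 3.00q → q* = 22.7853.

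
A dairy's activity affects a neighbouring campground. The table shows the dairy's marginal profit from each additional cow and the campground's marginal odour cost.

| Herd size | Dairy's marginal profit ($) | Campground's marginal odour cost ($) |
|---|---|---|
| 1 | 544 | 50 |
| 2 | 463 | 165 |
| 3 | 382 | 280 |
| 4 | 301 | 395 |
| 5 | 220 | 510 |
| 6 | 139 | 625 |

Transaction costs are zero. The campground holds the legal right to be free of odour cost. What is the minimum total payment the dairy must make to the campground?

Efficient level: marginal profit ≥ marginal odour cost through level 3, so k* = 3.
With the campground holding the right, the dairy must at least compensate total damage at k*: 50 + 165 + 280 = 495.

$495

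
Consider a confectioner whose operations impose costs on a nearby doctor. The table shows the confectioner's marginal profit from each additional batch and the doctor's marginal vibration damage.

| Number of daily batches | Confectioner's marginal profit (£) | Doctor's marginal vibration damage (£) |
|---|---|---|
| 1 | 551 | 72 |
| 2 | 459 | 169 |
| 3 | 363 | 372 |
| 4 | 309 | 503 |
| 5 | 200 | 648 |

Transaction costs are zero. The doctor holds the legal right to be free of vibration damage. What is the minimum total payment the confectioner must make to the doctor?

Efficient level: marginal profit ≥ marginal vibration damage through level 2, so k* = 2.
With the doctor holding the right, the confectioner must at least compensate total damage at k*: 72 + 169 = 241.

£241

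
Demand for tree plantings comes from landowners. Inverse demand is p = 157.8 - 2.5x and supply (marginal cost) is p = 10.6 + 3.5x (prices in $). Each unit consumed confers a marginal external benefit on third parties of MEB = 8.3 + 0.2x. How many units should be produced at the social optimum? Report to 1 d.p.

x* = 26.8

Social marginal benefit = demand + MEB = 166.1 - 2.3x.
Set SMB = MC: 166.1 - 2.3x = 10.6 + 3.5x → x* = 26.8103.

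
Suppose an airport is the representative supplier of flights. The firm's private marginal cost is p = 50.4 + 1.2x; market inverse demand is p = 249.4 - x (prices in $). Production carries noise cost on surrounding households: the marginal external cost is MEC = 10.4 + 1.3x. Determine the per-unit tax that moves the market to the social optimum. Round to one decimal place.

Social marginal cost = private MC + MEC = 60.8 + 2.5x.
Set SMC = demand: 60.8 + 2.5x = 249.4 - x → x* = 53.8857.
The Pigouvian tax equals MEC at x*: 10.4 + 1.3×53.8857 = 80.4514.

tax = $80.5 per unit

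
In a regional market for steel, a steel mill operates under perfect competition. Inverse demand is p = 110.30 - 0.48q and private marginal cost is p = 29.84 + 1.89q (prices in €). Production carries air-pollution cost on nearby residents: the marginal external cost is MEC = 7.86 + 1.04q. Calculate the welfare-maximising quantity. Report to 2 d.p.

Social marginal cost = private MC + MEC = 37.70 + 2.93q.
Set SMC = demand: 37.70 + 2.93q = 110.30 - 0.48q → q* = 21.2903.

q* = 21.29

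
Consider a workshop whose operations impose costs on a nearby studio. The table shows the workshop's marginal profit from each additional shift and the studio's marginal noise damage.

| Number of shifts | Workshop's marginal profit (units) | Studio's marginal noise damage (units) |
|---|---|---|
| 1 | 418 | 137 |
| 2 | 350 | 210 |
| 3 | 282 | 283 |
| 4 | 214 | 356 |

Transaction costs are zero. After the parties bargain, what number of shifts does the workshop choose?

Bargaining reaches the level where marginal profit last exceeds marginal noise damage.
That holds through level 2 (350 ≥ 210) but not at 3 (282 < 283).

2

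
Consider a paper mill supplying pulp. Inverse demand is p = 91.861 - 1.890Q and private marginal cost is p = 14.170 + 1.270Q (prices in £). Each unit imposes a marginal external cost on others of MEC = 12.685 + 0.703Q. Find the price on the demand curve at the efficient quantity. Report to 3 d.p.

P = £60.056

Social marginal cost = private MC + MEC = 26.855 + 1.973Q.
Set SMC = demand: 26.855 + 1.973Q = 91.861 - 1.890Q → Q* = 16.8279.
Consumer price on the demand curve at Q*: 91.861 − 1.890×16.8279 = 60.0563.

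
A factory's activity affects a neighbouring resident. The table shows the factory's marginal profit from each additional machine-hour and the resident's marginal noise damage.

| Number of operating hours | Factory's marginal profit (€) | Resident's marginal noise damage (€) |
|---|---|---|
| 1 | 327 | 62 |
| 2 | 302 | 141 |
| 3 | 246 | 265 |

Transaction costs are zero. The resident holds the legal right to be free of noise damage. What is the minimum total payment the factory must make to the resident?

Efficient level: marginal profit ≥ marginal noise damage through level 2, so k* = 2.
With the resident holding the right, the factory must at least compensate total damage at k*: 62 + 141 = 203.

€203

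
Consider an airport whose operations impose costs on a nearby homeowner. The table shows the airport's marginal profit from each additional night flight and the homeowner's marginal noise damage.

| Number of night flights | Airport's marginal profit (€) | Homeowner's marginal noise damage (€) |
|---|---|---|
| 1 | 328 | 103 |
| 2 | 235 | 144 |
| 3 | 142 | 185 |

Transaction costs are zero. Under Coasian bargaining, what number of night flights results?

Bargaining reaches the level where marginal profit last exceeds marginal noise damage.
That holds through level 2 (235 ≥ 144) but not at 3 (142 < 185).

2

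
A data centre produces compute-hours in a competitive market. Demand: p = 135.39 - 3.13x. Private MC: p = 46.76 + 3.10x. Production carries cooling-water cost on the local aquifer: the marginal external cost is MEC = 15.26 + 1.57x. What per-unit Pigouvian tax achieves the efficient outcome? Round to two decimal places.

Social marginal cost = private MC + MEC = 62.02 + 4.67x.
Set SMC = demand: 62.02 + 4.67x = 135.39 - 3.13x → x* = 9.4064.
The Pigouvian tax equals MEC at x*: 15.26 + 1.57×9.4064 = 30.0280.

tax = 30.03 per unit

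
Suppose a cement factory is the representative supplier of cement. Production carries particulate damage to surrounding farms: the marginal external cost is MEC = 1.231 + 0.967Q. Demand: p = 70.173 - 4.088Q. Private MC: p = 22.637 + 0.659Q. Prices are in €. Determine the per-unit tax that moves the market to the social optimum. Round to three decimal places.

tax = €9.067 per unit

Social marginal cost = private MC + MEC = 23.868 + 1.626Q.
Set SMC = demand: 23.868 + 1.626Q = 70.173 - 4.088Q → Q* = 8.1038.
The Pigouvian tax equals MEC at Q*: 1.231 + 0.967×8.1038 = 9.0674.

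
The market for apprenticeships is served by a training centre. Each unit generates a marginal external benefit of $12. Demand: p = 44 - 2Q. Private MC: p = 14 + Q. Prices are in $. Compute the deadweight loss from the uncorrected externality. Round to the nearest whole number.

Market equilibrium (private): 14 + Q = 44 - 2Q → Q_m = 10.0000.
Social marginal cost = private MC − MEB = 2 + Q.
Set SMC = demand: 2 + Q = 44 - 2Q → Q* = 14.0000.
Between Q* and Q_m the wedge demand − SMC runs linearly from 0 to MEB(Q_m), so the loss is a triangle.
DWL = ½ × 4.0000 × 12.0000 = 24.0000.

DWL = $24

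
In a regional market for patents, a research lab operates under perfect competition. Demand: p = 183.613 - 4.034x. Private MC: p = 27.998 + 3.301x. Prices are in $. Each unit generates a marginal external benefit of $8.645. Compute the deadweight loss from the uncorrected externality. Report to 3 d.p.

Market equilibrium (private): 27.998 + 3.301x = 183.613 - 4.034x → x_m = 21.2154.
Social marginal cost = private MC − MEB = 19.353 + 3.301x.
Set SMC = demand: 19.353 + 3.301x = 183.613 - 4.034x → x* = 22.3940.
The welfare-loss triangle has base |x_m − x*| and height MEB(x_m) (the vertical gap between SMC and demand is zero at x* and MEB at x_m).
DWL = ½ × 1.1786 × 8.6450 = 5.0945.

DWL = $5.094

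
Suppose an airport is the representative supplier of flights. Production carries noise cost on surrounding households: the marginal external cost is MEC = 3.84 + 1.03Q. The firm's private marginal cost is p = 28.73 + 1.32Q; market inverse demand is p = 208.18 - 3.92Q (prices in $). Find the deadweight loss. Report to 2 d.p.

DWL = $122.00

Market equilibrium (private): 28.73 + 1.32Q = 208.18 - 3.92Q → Q_m = 34.2462.
Social marginal cost = private MC + MEC = 32.57 + 2.35Q.
Set SMC = demand: 32.57 + 2.35Q = 208.18 - 3.92Q → Q* = 28.0080.
Between Q* and Q_m the wedge SMC − demand runs linearly from 0 to MEC(Q_m), so the loss is a triangle.
DWL = ½ × 6.2382 × 39.1136 = 121.9992.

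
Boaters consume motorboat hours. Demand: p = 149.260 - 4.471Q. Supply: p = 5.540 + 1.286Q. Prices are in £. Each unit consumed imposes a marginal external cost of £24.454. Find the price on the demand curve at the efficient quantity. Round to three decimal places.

P = £56.636

Social marginal benefit = demand − MEC = 124.806 - 4.471Q.
Set SMB = MC: 124.806 - 4.471Q = 5.540 + 1.286Q → Q* = 20.7167.
Consumer price on the demand curve at Q*: 149.260 − 4.471×20.7167 = 56.6356.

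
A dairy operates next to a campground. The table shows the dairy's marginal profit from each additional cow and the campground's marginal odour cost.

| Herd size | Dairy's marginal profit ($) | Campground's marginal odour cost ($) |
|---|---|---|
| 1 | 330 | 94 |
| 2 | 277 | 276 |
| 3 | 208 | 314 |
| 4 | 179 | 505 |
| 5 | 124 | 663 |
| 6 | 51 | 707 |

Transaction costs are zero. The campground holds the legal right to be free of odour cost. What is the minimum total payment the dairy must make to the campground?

$370

Efficient level: marginal profit ≥ marginal odour cost through level 2, so k* = 2.
With the campground holding the right, the dairy must at least compensate total damage at k*: 94 + 276 = 370.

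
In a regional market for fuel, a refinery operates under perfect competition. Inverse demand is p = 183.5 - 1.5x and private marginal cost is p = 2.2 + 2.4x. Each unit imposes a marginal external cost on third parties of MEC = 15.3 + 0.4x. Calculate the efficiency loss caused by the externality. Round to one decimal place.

Market equilibrium (private): 2.2 + 2.4x = 183.5 - 1.5x → x_m = 46.4872.
Social marginal cost = private MC + MEC = 17.5 + 2.8x.
Set SMC = demand: 17.5 + 2.8x = 183.5 - 1.5x → x* = 38.6047.
Height of the DWL triangle at x_m is SMC(x_m) − demand(x_m) = MEC(x_m) = 33.8949.
DWL = ½ × 7.8825 × 33.8949 = 133.5883.

DWL = 133.6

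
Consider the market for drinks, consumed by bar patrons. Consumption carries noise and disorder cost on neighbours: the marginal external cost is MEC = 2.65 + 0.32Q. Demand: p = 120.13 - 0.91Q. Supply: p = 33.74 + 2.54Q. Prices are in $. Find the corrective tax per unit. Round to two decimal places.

Social marginal benefit = demand − MEC = 117.48 - 1.23Q.
Set SMB = MC: 117.48 - 1.23Q = 33.74 + 2.54Q → Q* = 22.2122.
The Pigouvian tax equals MEC at Q*: 2.65 + 0.32×22.2122 = 9.7579.

tax = $9.76 per unit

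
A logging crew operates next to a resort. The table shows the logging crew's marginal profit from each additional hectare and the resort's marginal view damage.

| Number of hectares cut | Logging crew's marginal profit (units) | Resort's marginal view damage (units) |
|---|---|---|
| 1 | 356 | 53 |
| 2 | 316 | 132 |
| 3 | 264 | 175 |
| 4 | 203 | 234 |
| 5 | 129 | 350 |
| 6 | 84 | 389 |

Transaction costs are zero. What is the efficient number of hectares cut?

Bargaining reaches the level where marginal profit last exceeds marginal view damage.
That holds through level 3 (264 ≥ 175) but not at 4 (203 < 234).

3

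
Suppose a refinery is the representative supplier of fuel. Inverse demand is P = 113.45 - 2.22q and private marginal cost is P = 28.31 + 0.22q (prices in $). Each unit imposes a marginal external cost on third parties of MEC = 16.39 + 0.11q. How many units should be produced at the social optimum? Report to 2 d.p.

q* = 26.96

Social marginal cost = private MC + MEC = 44.70 + 0.33q.
Set SMC = demand: 44.70 + 0.33q = 113.45 - 2.22q → q* = 26.9608.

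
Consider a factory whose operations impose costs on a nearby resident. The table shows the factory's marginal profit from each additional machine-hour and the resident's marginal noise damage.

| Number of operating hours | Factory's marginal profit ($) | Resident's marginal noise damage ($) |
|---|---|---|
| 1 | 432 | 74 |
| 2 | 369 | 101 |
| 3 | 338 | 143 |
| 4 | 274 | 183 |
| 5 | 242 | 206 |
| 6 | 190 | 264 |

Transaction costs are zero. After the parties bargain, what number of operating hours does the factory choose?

5

Bargaining reaches the level where marginal profit last exceeds marginal noise damage.
That holds through level 5 (242 ≥ 206) but not at 6 (190 < 264).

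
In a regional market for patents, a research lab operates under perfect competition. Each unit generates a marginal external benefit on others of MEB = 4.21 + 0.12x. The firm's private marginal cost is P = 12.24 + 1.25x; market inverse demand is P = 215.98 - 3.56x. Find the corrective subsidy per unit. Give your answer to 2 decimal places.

Social marginal cost = private MC − MEB = 8.03 + 1.13x.
Set SMC = demand: 8.03 + 1.13x = 215.98 - 3.56x → x* = 44.3390.
The Pigouvian subsidy equals MEB at x*: 4.21 + 0.12×44.3390 = 9.5307.

subsidy = 9.53 per unit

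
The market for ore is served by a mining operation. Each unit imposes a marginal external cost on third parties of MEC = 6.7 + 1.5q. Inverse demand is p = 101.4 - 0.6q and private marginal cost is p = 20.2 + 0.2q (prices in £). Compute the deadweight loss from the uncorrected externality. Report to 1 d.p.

DWL = £5492.4

Market equilibrium (private): 20.2 + 0.2q = 101.4 - 0.6q → q_m = 101.5000.
Social marginal cost = private MC + MEC = 26.9 + 1.7q.
Set SMC = demand: 26.9 + 1.7q = 101.4 - 0.6q → q* = 32.3913.
The loss is the area between SMC and demand from q* to q_m; with linear curves that's a triangle of height MEC(q_m).
DWL = ½ × 69.1087 × 158.9500 = 5492.4139.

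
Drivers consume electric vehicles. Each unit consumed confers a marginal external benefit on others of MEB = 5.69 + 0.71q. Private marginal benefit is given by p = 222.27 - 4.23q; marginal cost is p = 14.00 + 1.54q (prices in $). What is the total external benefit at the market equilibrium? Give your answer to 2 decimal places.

$667.90

Market equilibrium (private): 14.00 + 1.54q = 222.27 - 4.23q → q_m = 36.0953.
Total external benefit = ∫₀^{q_m} (5.69 + 0.71q) dq = 5.69×36.0953 + ½×0.71×36.0953² = 667.9013.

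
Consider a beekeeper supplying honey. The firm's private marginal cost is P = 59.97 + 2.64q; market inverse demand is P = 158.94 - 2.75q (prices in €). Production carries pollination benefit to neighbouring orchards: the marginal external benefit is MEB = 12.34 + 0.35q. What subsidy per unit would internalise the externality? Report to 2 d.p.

subsidy = €20.07 per unit

Social marginal cost = private MC − MEB = 47.63 + 2.29q.
Set SMC = demand: 47.63 + 2.29q = 158.94 - 2.75q → q* = 22.0853.
The Pigouvian subsidy equals MEB at q*: 12.34 + 0.35×22.0853 = 20.0699.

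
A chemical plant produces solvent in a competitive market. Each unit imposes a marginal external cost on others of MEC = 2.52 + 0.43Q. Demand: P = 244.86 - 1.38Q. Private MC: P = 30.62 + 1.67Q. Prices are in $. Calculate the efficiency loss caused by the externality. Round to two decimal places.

Market equilibrium (private): 30.62 + 1.67Q = 244.86 - 1.38Q → Q_m = 70.2426.
Social marginal cost = private MC + MEC = 33.14 + 2.10Q.
Set SMC = demand: 33.14 + 2.10Q = 244.86 - 1.38Q → Q* = 60.8391.
Height of the DWL triangle at Q_m is SMC(Q_m) − demand(Q_m) = MEC(Q_m) = 32.7243.
DWL = ½ × 9.4035 × 32.7243 = 153.8615.

DWL = $153.86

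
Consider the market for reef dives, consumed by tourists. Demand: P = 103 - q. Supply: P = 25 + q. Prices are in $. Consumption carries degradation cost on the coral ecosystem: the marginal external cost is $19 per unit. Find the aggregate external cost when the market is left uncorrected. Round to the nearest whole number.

Market equilibrium (private): 25 + q = 103 - q → q_m = 39.0000.
Total external cost = MEC × q_m = 19 × 39.0000 = 741.0000.

$741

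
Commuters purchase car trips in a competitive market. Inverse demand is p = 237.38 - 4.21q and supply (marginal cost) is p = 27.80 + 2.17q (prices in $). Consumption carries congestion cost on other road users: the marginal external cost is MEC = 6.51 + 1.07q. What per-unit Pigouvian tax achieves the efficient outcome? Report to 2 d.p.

Social marginal benefit = demand − MEC = 230.87 - 5.28q.
Set SMB = MC: 230.87 - 5.28q = 27.80 + 2.17q → q* = 27.2577.
The Pigouvian tax equals MEC at q*: 6.51 + 1.07×27.2577 = 35.6757.

tax = $35.68 per unit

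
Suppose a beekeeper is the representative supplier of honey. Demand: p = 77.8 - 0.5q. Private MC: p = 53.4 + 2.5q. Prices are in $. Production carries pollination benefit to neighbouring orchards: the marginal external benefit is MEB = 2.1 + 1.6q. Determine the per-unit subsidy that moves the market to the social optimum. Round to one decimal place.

Social marginal cost = private MC − MEB = 51.3 + 0.9q.
Set SMC = demand: 51.3 + 0.9q = 77.8 - 0.5q → q* = 18.9286.
The Pigouvian subsidy equals MEB at q*: 2.1 + 1.6×18.9286 = 32.3858.

subsidy = $32.4 per unit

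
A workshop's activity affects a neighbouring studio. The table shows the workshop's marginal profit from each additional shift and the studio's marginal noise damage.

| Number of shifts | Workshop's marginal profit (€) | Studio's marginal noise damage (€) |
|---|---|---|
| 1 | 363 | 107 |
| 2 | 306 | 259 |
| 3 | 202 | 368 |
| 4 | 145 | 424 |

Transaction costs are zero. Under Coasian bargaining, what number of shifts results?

2

Bargaining reaches the level where marginal profit last exceeds marginal noise damage.
That holds through level 2 (306 ≥ 259) but not at 3 (202 < 368).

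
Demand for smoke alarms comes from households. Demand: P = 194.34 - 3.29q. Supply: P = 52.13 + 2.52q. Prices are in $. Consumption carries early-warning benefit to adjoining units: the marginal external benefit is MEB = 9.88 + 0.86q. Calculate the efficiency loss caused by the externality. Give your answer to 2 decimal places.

DWL = $96.63

Market equilibrium (private): 52.13 + 2.52q = 194.34 - 3.29q → q_m = 24.4768.
Social marginal benefit = demand + MEB = 204.22 - 2.43q.
Set SMB = MC: 204.22 - 2.43q = 52.13 + 2.52q → q* = 30.7253.
Between q* and q_m the wedge SMB − MC runs linearly from 0 to MEB(q_m), so the loss is a triangle.
DWL = ½ × 6.2485 × 30.9300 = 96.6331.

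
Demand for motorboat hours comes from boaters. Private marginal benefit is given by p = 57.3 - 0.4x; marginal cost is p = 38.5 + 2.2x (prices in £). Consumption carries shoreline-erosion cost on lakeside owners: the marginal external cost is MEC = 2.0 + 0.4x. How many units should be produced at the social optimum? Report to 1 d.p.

Social marginal benefit = demand − MEC = 55.3 - 0.8x.
Set SMB = MC: 55.3 - 0.8x = 38.5 + 2.2x → x* = 5.6000.

x* = 5.6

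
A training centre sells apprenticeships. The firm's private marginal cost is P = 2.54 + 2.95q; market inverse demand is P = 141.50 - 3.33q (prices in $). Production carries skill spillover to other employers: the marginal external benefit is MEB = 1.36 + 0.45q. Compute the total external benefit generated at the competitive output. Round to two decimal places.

Market equilibrium (private): 2.54 + 2.95q = 141.50 - 3.33q → q_m = 22.1274.
Total external benefit = ∫₀^{q_m} (1.36 + 0.45q) dq = 1.36×22.1274 + ½×0.45×22.1274² = 140.2582.

$140.26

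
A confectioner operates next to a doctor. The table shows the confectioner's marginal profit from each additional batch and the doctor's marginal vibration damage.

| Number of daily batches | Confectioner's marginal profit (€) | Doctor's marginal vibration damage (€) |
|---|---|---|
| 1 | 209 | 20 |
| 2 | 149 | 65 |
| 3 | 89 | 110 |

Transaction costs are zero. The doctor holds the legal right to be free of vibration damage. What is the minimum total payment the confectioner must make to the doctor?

€85

Efficient level: marginal profit ≥ marginal vibration damage through level 2, so k* = 2.
With the doctor holding the right, the confectioner must at least compensate total damage at k*: 20 + 65 = 85.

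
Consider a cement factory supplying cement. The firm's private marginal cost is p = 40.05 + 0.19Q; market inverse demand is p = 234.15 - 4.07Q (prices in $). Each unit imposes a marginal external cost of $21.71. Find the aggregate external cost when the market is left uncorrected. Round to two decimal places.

Market equilibrium (private): 40.05 + 0.19Q = 234.15 - 4.07Q → Q_m = 45.5634.
Total external cost = MEC × Q_m = 21.71 × 45.5634 = 989.1814.

$989.18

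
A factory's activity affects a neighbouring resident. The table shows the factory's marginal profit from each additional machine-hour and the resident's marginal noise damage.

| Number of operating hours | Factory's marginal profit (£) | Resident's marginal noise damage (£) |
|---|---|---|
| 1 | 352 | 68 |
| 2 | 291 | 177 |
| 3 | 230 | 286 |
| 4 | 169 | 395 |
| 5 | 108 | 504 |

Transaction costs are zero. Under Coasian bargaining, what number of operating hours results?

Bargaining reaches the level where marginal profit last exceeds marginal noise damage.
That holds through level 2 (291 ≥ 177) but not at 3 (230 < 286).

2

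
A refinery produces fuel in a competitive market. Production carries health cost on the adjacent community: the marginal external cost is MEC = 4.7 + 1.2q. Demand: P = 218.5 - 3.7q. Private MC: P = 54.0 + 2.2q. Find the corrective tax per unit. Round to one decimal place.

tax = 31.7 per unit

Social marginal cost = private MC + MEC = 58.7 + 3.4q.
Set SMC = demand: 58.7 + 3.4q = 218.5 - 3.7q → q* = 22.5070.
The Pigouvian tax equals MEC at q*: 4.7 + 1.2×22.5070 = 31.7084.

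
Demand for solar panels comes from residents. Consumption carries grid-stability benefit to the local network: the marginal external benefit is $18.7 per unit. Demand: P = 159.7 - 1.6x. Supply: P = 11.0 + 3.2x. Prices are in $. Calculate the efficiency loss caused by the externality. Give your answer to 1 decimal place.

DWL = $36.4

Market equilibrium (private): 11.0 + 3.2x = 159.7 - 1.6x → x_m = 30.9792.
Social marginal benefit = demand + MEB = 178.4 - 1.6x.
Set SMB = MC: 178.4 - 1.6x = 11.0 + 3.2x → x* = 34.8750.
Between x* and x_m the wedge SMB − MC runs linearly from 0 to MEB(x_m), so the loss is a triangle.
DWL = ½ × 3.8958 × 18.7000 = 36.4257.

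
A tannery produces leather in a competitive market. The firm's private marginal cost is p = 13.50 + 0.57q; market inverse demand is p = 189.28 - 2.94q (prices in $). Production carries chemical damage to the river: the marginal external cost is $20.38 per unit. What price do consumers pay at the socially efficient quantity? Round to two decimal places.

P = $59.12

Social marginal cost = private MC + MEC = 33.88 + 0.57q.
Set SMC = demand: 33.88 + 0.57q = 189.28 - 2.94q → q* = 44.2735.
Consumer price on the demand curve at q*: 189.28 − 2.94×44.2735 = 59.1159.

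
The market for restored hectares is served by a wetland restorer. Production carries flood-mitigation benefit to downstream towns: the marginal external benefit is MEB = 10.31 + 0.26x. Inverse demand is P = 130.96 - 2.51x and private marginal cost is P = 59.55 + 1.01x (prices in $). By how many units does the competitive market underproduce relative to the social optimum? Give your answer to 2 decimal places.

4.78 units

Market equilibrium (private): 59.55 + 1.01x = 130.96 - 2.51x → x_m = 20.2869.
Social marginal cost = private MC − MEB = 49.24 + 0.75x.
Set SMC = demand: 49.24 + 0.75x = 130.96 - 2.51x → x* = 25.0675.
Gap = |20.2869 − 25.0675| = 4.7806.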